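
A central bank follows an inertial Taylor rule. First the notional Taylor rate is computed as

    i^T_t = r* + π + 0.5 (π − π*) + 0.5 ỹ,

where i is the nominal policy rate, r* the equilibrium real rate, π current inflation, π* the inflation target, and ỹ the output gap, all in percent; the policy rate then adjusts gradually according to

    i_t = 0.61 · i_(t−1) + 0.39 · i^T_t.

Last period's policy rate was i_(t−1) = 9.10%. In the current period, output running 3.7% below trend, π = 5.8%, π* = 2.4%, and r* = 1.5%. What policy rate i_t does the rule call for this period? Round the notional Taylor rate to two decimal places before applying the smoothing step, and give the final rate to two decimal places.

Output 3.7% below potential → ỹ = -3.7.
i^T_t = 1.5 + 5.8 + 0.5 × (5.8 − 2.4) + 0.5 × (-3.7)
   = 1.5 + 5.8 + 1.7 − 1.85 = 7.15
i_t = 0.61 × 9.10 + 0.39 × 7.15 = 5.551 + 2.7885 = 8.34

8.34%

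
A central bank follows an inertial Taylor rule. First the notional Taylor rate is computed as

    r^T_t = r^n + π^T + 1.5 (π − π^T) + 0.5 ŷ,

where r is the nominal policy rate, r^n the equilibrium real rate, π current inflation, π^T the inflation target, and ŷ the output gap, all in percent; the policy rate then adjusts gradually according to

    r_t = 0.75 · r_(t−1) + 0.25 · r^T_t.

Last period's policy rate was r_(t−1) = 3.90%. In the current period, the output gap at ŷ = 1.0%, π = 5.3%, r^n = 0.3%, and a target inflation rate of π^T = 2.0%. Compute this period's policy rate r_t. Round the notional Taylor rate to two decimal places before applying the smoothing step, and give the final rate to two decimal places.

4.86%

r^T_t = 0.3 + 2.0 + 1.5 × (5.3 − 2.0) + 0.5 × 1.0
   = 0.3 + 2 + 4.95 + 0.5 = 7.75
r_t = 0.75 × 3.90 + 0.25 × 7.75 = 2.925 + 1.9375 = 4.86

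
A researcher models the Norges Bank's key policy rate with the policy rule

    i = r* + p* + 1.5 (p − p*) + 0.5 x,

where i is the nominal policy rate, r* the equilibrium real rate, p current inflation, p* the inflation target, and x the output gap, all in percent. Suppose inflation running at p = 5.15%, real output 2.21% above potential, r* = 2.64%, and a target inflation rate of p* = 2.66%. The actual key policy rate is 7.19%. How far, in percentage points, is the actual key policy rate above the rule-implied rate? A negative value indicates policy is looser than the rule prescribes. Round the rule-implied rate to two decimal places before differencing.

-2.95 pp

Output 2.21% above potential → x = 2.21.
i = 2.64 + 2.66 + 1.5 × (5.15 − 2.66) + 0.5 × 2.21
   = 2.64 + 2.66 + 3.735 + 1.105 = 10.14
Deviation = 7.19 − 10.14 = -2.95 pp.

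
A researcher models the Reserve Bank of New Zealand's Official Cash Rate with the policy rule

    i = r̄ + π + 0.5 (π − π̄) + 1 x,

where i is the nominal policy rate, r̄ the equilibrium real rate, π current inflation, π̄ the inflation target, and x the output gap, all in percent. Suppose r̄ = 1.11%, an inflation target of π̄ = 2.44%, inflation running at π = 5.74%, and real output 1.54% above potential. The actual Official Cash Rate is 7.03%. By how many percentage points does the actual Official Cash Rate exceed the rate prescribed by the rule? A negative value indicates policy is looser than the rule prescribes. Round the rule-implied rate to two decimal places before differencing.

Output 1.54% above potential → x = 1.54.
i = 1.11 + 5.74 + 0.5 × (5.74 − 2.44) + 1 × 1.54
   = 1.11 + 5.74 + 1.65 + 1.54 = 10.04
Deviation = 7.03 − 10.04 = -3.01 pp.

-3.01 pp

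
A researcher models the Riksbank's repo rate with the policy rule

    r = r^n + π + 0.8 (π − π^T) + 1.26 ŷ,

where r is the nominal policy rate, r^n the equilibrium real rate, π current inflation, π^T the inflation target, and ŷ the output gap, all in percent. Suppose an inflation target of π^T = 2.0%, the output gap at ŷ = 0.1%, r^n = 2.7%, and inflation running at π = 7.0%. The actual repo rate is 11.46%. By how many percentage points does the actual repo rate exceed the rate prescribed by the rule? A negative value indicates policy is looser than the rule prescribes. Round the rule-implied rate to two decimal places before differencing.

-2.37 pp

r = 2.7 + 7.0 + 0.8 × (7.0 − 2.0) + 1.26 × 0.1
   = 2.7 + 7 + 4 + 0.126 = 13.83
Deviation = 11.46 − 13.83 = -2.37 pp.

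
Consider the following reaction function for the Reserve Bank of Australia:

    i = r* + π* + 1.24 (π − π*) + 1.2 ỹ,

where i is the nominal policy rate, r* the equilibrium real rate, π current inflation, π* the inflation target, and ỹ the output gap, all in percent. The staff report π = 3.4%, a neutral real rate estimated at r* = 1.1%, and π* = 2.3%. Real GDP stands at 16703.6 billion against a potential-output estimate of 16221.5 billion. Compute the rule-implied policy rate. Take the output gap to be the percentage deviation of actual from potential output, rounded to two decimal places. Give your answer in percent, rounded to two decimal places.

Output gap = 100 × (16703.6 − 16221.5) / 16221.5 = 2.97%.
i = 1.10 + 2.30 + 1.24 × (3.40 − 2.30) + 1.2 × 2.97
   = 1.10 + 2.3 + 1.364 + 3.564 = 8.33

8.33%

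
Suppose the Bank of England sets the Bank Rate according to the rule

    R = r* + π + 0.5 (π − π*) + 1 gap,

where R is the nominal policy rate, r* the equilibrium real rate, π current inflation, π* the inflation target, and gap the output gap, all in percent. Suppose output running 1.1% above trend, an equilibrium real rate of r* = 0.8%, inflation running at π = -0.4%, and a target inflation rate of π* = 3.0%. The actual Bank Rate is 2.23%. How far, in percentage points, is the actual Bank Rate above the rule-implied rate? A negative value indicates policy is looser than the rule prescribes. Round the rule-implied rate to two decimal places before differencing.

Output 1.1% above potential → gap = 1.1.
R = 0.8 + (-0.4) + 0.5 × (-0.4 − 3.0) + 1 × 1.1
   = 0.8 − 0.4 − 1.7 + 1.1 = -0.20
Deviation = 2.23 − (-0.20) = 2.43 pp.

2.43 pp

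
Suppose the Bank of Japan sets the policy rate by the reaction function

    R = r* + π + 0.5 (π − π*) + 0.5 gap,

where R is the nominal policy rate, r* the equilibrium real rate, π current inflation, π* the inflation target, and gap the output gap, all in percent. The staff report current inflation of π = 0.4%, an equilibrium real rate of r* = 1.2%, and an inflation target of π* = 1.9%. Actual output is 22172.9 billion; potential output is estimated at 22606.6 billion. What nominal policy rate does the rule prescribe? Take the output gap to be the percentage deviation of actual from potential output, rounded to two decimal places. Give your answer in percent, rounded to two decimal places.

-0.11%

Output gap = 100 × (22172.9 − 22606.6) / 22606.6 = -1.92%.
R = 1.20 + 0.40 + 0.5 × (0.40 − 1.90) + 0.5 × (-1.92)
   = 1.20 + 0.4 − 0.75 − 0.96 = -0.11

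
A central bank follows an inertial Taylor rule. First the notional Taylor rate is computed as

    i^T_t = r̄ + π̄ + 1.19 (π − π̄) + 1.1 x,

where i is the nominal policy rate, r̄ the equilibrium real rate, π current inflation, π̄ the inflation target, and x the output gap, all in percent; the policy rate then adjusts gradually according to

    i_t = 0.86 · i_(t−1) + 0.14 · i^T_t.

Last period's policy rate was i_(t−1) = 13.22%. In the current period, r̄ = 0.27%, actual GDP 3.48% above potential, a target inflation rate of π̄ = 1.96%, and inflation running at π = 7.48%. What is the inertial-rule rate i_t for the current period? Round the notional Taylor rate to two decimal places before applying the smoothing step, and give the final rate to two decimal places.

Output 3.48% above potential → x = 3.48.
i^T_t = 0.27 + 1.96 + 1.19 × (7.48 − 1.96) + 1.1 × 3.48
   = 0.27 + 1.96 + 6.5688 + 3.828 = 12.63
i_t = 0.86 × 13.22 + 0.14 × 12.63 = 11.3692 + 1.7682 = 13.14

13.14%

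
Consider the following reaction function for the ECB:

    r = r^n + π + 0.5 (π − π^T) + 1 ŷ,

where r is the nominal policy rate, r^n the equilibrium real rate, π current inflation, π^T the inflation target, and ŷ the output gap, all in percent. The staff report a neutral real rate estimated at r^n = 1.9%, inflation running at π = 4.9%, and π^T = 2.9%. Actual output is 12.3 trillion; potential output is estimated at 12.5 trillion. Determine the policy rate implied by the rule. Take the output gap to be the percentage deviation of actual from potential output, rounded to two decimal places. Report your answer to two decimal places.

Output gap = 100 × (12.3 − 12.5) / 12.5 = -1.60%.
r = 1.90 + 4.90 + 0.5 × (4.90 − 2.90) + 1 × (-1.60)
   = 1.90 + 4.9 + 1 − 1.6 = 6.20

6.20%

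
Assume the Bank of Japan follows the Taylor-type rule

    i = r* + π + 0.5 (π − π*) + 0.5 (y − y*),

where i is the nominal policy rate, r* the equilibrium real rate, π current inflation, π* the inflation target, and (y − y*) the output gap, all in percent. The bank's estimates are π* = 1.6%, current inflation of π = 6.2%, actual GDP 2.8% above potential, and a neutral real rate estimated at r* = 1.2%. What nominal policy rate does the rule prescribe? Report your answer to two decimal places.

11.10%

Output 2.8% above potential → (y − y*) = 2.8.
i = 1.2 + 6.2 + 0.5 × (6.2 − 1.6) + 0.5 × 2.8
   = 1.2 + 6.2 + 2.3 + 1.4 = 11.10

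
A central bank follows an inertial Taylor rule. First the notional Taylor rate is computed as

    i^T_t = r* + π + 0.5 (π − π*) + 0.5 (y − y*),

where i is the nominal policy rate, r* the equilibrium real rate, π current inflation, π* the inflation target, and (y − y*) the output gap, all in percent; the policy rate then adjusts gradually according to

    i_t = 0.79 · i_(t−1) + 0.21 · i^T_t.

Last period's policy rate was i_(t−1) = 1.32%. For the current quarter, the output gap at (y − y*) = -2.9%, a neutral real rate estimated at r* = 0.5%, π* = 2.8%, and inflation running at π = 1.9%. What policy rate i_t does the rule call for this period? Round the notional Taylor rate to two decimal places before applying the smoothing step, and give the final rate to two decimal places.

1.15%

i^T_t = 0.5 + 1.9 + 0.5 × (1.9 − 2.8) + 0.5 × (-2.9)
   = 0.5 + 1.9 − 0.45 − 1.45 = 0.50
i_t = 0.79 × 1.32 + 0.21 × 0.50 = 1.0428 + 0.105 = 1.15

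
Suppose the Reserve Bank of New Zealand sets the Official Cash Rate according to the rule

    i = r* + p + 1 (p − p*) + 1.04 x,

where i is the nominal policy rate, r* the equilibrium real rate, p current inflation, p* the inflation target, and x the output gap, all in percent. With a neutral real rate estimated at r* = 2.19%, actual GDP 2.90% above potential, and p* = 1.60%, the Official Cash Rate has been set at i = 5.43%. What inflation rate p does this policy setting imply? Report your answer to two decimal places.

Output 2.90% above potential → x = 2.90.
Collecting p: i = r* + (1 + 1) p − 1 p* + 1.04 x
2 p = 5.43 − 2.19 + 1 × 1.60 − 1.04 × 2.90 = 1.824
p = 1.824 / 2 = 0.91

0.91%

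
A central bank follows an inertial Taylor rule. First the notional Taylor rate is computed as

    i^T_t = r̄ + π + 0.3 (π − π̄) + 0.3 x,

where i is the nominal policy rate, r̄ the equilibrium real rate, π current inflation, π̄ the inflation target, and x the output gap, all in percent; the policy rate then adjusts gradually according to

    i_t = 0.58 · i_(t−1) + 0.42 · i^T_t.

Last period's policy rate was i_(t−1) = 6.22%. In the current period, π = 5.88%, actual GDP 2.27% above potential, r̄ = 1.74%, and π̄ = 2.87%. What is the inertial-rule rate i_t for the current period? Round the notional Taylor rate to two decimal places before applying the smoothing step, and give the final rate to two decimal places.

7.47%

Output 2.27% above potential → x = 2.27.
i^T_t = 1.74 + 5.88 + 0.3 × (5.88 − 2.87) + 0.3 × 2.27
   = 1.74 + 5.88 + 0.903 + 0.681 = 9.20
i_t = 0.58 × 6.22 + 0.42 × 9.20 = 3.6076 + 3.864 = 7.47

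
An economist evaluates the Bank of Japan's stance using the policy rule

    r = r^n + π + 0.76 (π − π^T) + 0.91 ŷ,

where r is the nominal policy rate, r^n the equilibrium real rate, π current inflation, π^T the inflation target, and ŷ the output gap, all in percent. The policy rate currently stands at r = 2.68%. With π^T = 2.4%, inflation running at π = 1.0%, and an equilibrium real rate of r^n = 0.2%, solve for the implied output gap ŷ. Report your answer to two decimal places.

0.91 ŷ = 2.68 − 0.2 − 1.0 − 0.76 × (1.0 − 2.4) = 2.544
ŷ = 2.544 / 0.91 = 2.80

2.80%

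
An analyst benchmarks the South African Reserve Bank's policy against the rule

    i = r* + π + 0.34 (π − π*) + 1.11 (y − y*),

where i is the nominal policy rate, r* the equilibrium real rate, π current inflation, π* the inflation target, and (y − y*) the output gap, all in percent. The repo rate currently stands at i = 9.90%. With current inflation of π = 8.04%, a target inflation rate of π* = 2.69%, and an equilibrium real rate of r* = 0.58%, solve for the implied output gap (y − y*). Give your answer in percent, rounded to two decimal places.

1.11 (y − y*) = 9.90 − 0.58 − 8.04 − 0.34 × (8.04 − 2.69) = -0.539
(y − y*) = -0.539 / 1.11 = -0.49

-0.49%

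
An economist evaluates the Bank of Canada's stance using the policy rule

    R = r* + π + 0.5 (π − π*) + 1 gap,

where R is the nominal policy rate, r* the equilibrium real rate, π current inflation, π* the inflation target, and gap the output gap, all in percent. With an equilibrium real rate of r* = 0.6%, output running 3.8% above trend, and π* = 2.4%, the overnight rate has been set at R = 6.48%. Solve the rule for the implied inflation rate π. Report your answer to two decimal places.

Output 3.8% above potential → gap = 3.8.
Collecting π: R = r* + (1 + 0.5) π − 0.5 π* + 1 gap
1.5 π = 6.48 − 0.6 + 0.5 × 2.4 − 1 × 3.8 = 3.28
π = 3.28 / 1.5 = 2.19

2.19%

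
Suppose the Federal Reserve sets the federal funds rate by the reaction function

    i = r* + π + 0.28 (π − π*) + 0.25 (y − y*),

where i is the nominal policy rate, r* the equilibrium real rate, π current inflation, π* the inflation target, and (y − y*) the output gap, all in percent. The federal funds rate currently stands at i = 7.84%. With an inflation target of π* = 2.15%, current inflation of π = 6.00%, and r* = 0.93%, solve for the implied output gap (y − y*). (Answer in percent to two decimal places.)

-0.67%

0.25 (y − y*) = 7.84 − 0.93 − 6.00 − 0.28 × (6.00 − 2.15) = -0.168
(y − y*) = -0.168 / 0.25 = -0.67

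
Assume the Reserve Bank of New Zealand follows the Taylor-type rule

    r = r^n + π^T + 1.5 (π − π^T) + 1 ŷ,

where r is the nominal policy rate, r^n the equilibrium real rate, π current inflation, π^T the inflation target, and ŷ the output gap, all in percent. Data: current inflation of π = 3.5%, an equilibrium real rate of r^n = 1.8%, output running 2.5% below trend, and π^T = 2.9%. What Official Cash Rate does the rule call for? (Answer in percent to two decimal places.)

Output 2.5% below potential → ŷ = -2.5.
r = 1.8 + 2.9 + 1.5 × (3.5 − 2.9) + 1 × (-2.5)
   = 1.8 + 2.9 + 0.9 − 2.5 = 3.10

3.10%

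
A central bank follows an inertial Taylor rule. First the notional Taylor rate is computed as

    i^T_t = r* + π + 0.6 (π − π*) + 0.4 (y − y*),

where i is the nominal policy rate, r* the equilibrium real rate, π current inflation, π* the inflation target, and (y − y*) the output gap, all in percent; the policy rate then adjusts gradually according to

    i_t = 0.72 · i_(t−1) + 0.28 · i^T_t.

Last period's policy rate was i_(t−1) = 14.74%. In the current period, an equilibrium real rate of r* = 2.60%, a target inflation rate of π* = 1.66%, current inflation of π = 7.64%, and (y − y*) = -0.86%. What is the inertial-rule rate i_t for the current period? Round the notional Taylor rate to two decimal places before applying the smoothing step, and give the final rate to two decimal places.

14.39%

i^T_t = 2.60 + 7.64 + 0.6 × (7.64 − 1.66) + 0.4 × (-0.86)
   = 2.60 + 7.64 + 3.588 − 0.344 = 13.48
i_t = 0.72 × 14.74 + 0.28 × 13.48 = 10.6128 + 3.7744 = 14.39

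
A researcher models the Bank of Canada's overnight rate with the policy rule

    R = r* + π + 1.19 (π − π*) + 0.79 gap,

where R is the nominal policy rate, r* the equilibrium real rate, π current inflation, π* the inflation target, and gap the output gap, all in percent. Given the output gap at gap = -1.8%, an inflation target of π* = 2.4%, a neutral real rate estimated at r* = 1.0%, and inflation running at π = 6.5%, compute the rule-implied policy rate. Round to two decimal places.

10.96%

R = 1.0 + 6.5 + 1.19 × (6.5 − 2.4) + 0.79 × (-1.8)
   = 1.0 + 6.5 + 4.879 − 1.422 = 10.96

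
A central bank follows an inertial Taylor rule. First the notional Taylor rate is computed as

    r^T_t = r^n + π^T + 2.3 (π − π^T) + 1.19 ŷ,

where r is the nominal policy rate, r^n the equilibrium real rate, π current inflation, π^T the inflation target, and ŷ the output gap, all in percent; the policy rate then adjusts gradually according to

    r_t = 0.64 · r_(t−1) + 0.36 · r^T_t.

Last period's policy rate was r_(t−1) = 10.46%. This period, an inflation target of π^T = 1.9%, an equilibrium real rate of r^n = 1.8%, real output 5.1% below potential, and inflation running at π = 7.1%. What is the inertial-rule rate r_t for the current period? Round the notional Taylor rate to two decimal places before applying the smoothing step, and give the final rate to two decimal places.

Output 5.1% below potential → ŷ = -5.1.
r^T_t = 1.8 + 1.9 + 2.3 × (7.1 − 1.9) + 1.19 × (-5.1)
   = 1.8 + 1.9 + 11.96 − 6.069 = 9.59
r_t = 0.64 × 10.46 + 0.36 × 9.59 = 6.6944 + 3.4524 = 10.15

10.15%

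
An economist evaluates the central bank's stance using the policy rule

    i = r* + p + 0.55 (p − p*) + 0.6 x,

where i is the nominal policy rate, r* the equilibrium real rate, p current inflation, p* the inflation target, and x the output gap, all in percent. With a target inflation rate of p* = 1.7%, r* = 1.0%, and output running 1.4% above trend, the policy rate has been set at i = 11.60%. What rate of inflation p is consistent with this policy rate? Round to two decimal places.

6.90%

Output 1.4% above potential → x = 1.4.
Collecting p: i = r* + (1 + 0.55) p − 0.55 p* + 0.6 x
1.55 p = 11.60 − 1.0 + 0.55 × 1.7 − 0.6 × 1.4 = 10.695
p = 10.695 / 1.55 = 6.90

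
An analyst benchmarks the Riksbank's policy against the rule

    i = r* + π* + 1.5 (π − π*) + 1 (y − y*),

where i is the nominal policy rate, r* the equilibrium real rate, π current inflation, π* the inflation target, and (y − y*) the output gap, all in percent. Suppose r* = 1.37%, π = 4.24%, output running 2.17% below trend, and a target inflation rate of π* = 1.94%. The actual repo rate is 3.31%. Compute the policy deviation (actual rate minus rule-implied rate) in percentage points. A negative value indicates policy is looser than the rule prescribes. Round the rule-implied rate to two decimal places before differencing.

Output 2.17% below potential → (y − y*) = -2.17.
i = 1.37 + 1.94 + 1.5 × (4.24 − 1.94) + 1 × (-2.17)
   = 1.37 + 1.94 + 3.45 − 2.17 = 4.59
Deviation = 3.31 − 4.59 = -1.28 pp.

-1.28 pp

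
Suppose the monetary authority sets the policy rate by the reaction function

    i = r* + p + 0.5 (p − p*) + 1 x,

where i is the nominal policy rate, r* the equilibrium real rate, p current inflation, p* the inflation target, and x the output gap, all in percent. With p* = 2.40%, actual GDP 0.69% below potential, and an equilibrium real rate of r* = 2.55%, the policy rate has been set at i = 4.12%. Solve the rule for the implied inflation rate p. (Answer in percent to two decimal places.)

2.31%

Output 0.69% below potential → x = -0.69.
Collecting p: i = r* + (1 + 0.5) p − 0.5 p* + 1 x
1.5 p = 4.12 − 2.55 + 0.5 × 2.40 − 1 × (-0.69) = 3.46
p = 3.46 / 1.5 = 2.31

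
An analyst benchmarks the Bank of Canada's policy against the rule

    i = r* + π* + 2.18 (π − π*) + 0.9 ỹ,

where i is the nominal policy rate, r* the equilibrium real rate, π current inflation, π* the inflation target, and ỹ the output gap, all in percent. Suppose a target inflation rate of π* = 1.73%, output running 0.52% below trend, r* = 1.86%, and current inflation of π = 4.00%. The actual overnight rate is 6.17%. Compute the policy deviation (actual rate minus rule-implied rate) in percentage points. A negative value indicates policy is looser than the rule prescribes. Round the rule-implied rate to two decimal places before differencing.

-1.90 pp

Output 0.52% below potential → ỹ = -0.52.
i = 1.86 + 1.73 + 2.18 × (4.00 − 1.73) + 0.9 × (-0.52)
   = 1.86 + 1.73 + 4.9486 − 0.468 = 8.07
Deviation = 6.17 − 8.07 = -1.90 pp.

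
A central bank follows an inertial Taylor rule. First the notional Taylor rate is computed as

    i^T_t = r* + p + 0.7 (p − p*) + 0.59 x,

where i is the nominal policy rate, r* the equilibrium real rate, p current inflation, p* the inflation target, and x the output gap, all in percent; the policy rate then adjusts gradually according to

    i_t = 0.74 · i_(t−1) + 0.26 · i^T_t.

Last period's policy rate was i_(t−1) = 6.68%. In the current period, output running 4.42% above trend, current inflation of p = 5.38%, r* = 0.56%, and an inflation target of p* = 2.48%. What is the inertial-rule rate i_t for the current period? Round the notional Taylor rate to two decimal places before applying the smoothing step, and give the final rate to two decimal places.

Output 4.42% above potential → x = 4.42.
i^T_t = 0.56 + 5.38 + 0.7 × (5.38 − 2.48) + 0.59 × 4.42
   = 0.56 + 5.38 + 2.03 + 2.6078 = 10.58
i_t = 0.74 × 6.68 + 0.26 × 10.58 = 4.9432 + 2.7508 = 7.69

7.69%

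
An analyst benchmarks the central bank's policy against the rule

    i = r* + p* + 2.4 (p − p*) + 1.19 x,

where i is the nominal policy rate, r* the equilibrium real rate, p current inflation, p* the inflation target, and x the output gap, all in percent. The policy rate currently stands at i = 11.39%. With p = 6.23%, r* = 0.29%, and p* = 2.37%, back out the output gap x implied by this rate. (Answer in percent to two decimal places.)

-0.45%

1.19 x = 11.39 − 0.29 − 2.37 − 2.4 × (6.23 − 2.37) = -0.534
x = -0.534 / 1.19 = -0.45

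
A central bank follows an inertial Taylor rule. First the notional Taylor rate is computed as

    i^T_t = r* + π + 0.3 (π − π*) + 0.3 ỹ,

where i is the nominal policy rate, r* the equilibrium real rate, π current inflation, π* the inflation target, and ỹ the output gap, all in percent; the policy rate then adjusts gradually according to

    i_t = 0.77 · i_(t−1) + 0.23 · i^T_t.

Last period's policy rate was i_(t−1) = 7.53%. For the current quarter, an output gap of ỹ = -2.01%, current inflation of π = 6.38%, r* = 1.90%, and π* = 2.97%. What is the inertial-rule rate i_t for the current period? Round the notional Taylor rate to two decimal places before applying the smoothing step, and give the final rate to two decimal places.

i^T_t = 1.90 + 6.38 + 0.3 × (6.38 − 2.97) + 0.3 × (-2.01)
   = 1.90 + 6.38 + 1.023 − 0.603 = 8.70
i_t = 0.77 × 7.53 + 0.23 × 8.70 = 5.7981 + 2.001 = 7.80

7.80%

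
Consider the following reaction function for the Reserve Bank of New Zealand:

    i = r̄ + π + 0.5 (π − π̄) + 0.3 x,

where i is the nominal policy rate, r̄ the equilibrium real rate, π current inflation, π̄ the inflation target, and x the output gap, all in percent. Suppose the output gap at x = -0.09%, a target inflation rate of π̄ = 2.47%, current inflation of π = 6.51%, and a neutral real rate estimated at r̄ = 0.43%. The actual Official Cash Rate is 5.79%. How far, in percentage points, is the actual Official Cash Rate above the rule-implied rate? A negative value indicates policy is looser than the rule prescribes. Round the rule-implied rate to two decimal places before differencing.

-3.14 pp

i = 0.43 + 6.51 + 0.5 × (6.51 − 2.47) + 0.3 × (-0.09)
   = 0.43 + 6.51 + 2.02 − 0.027 = 8.93
Deviation = 5.79 − 8.93 = -3.14 pp.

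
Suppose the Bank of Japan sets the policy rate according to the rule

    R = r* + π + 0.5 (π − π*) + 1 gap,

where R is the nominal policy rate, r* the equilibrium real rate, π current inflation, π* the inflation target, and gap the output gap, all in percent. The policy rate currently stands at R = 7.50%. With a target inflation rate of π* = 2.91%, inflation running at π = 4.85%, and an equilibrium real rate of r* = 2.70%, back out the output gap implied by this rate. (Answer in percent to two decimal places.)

1 gap = 7.50 − 2.70 − 4.85 − 0.5 × (4.85 − 2.91) = -1.02
gap = -1.02 / 1 = -1.02

-1.02%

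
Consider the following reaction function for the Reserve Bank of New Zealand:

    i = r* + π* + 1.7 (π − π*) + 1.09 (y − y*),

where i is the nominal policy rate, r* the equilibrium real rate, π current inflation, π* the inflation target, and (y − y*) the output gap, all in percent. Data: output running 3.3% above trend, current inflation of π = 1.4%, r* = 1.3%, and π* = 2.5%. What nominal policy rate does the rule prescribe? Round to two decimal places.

5.53%

Output 3.3% above potential → (y − y*) = 3.3.
i = 1.3 + 2.5 + 1.7 × (1.4 − 2.5) + 1.09 × 3.3
   = 1.3 + 2.5 − 1.87 + 3.597 = 5.53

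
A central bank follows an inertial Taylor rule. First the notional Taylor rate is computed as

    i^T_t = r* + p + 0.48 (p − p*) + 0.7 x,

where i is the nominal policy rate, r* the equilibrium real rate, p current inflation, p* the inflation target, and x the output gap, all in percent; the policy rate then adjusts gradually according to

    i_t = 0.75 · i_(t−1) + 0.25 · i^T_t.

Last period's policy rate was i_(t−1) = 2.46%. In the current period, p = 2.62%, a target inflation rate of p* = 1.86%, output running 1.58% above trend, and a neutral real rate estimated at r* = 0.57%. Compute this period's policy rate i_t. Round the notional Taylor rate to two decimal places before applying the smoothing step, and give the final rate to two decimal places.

3.01%

Output 1.58% above potential → x = 1.58.
i^T_t = 0.57 + 2.62 + 0.48 × (2.62 − 1.86) + 0.7 × 1.58
   = 0.57 + 2.62 + 0.3648 + 1.106 = 4.66
i_t = 0.75 × 2.46 + 0.25 × 4.66 = 1.845 + 1.165 = 3.01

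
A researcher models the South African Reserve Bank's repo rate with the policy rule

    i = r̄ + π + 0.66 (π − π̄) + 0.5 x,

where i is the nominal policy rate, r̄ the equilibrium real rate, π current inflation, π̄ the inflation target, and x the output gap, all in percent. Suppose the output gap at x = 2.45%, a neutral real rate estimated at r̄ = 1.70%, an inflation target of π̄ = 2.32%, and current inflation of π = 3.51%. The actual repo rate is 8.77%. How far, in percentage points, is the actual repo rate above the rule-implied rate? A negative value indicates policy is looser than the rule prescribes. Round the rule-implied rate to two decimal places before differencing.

1.55 pp

i = 1.70 + 3.51 + 0.66 × (3.51 − 2.32) + 0.5 × 2.45
   = 1.70 + 3.51 + 0.7854 + 1.225 = 7.22
Deviation = 8.77 − 7.22 = 1.55 pp.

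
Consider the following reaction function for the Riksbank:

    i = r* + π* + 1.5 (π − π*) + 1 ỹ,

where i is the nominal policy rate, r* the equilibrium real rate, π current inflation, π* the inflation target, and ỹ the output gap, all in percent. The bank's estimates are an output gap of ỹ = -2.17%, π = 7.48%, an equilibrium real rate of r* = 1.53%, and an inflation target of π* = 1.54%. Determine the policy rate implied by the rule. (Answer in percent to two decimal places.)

i = 1.53 + 1.54 + 1.5 × (7.48 − 1.54) + 1 × (-2.17)
   = 1.53 + 1.54 + 8.91 − 2.17 = 9.81

9.81%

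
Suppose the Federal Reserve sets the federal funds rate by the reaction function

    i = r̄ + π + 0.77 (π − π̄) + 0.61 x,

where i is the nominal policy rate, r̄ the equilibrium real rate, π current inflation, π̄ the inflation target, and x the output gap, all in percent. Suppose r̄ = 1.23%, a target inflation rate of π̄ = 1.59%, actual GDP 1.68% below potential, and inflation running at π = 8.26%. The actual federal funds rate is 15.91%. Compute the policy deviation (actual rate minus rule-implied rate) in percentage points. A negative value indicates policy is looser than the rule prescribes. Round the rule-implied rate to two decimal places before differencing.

Output 1.68% below potential → x = -1.68.
i = 1.23 + 8.26 + 0.77 × (8.26 − 1.59) + 0.61 × (-1.68)
   = 1.23 + 8.26 + 5.1359 − 1.0248 = 13.60
Deviation = 15.91 − 13.60 = 2.31 pp.

2.31 pp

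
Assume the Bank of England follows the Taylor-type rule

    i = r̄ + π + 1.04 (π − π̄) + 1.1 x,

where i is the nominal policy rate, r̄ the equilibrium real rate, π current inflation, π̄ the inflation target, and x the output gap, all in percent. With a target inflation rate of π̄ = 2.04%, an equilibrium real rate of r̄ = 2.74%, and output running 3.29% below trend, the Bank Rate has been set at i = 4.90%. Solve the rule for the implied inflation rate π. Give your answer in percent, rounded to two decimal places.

Output 3.29% below potential → x = -3.29.
Collecting π: i = r̄ + (1 + 1.04) π − 1.04 π̄ + 1.1 x
2.04 π = 4.90 − 2.74 + 1.04 × 2.04 − 1.1 × (-3.29) = 7.9006
π = 7.9006 / 2.04 = 3.87

3.87%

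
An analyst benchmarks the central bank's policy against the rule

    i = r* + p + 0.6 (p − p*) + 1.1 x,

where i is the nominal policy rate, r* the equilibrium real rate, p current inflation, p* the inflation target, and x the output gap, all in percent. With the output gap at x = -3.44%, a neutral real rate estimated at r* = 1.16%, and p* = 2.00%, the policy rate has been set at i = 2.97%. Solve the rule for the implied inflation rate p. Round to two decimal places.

Collecting p: i = r* + (1 + 0.6) p − 0.6 p* + 1.1 x
1.6 p = 2.97 − 1.16 + 0.6 × 2.00 − 1.1 × (-3.44) = 6.794
p = 6.794 / 1.6 = 4.25

4.25%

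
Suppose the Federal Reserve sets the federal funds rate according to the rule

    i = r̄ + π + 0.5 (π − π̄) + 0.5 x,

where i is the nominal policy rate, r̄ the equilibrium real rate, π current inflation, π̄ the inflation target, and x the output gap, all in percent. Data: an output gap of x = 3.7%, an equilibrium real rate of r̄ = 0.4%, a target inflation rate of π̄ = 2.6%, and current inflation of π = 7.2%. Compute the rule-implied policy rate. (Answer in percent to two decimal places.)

i = 0.4 + 7.2 + 0.5 × (7.2 − 2.6) + 0.5 × 3.7
   = 0.4 + 7.2 + 2.3 + 1.85 = 11.75

11.75%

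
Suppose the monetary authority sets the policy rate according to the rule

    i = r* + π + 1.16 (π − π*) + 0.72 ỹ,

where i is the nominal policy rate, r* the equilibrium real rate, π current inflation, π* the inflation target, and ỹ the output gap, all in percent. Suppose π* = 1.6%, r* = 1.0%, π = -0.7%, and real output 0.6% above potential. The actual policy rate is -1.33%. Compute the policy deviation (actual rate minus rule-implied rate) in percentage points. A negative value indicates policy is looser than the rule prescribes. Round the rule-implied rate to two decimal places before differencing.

0.61 pp

Output 0.6% above potential → ỹ = 0.6.
i = 1.0 + (-0.7) + 1.16 × (-0.7 − 1.6) + 0.72 × 0.6
   = 1.0 − 0.7 − 2.668 + 0.432 = -1.94
Deviation = -1.33 − (-1.94) = 0.61 pp.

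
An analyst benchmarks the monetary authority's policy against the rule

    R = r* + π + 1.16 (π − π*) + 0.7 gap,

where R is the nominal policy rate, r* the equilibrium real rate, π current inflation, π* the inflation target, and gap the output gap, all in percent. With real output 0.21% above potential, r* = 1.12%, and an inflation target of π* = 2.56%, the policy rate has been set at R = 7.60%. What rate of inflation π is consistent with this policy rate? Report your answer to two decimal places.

Output 0.21% above potential → gap = 0.21.
Collecting π: R = r* + (1 + 1.16) π − 1.16 π* + 0.7 gap
2.16 π = 7.60 − 1.12 + 1.16 × 2.56 − 0.7 × 0.21 = 9.3026
π = 9.3026 / 2.16 = 4.31

4.31%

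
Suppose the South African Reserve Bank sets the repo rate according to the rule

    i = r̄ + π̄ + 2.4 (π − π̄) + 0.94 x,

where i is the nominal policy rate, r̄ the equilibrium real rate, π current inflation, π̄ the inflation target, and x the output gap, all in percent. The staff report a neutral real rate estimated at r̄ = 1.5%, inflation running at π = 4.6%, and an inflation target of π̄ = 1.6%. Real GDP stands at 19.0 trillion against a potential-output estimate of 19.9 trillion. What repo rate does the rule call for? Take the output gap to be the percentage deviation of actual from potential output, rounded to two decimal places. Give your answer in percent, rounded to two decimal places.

Output gap = 100 × (19.0 − 19.9) / 19.9 = -4.52%.
i = 1.50 + 1.60 + 2.4 × (4.60 − 1.60) + 0.94 × (-4.52)
   = 1.50 + 1.6 + 7.2 − 4.2488 = 6.05

6.05%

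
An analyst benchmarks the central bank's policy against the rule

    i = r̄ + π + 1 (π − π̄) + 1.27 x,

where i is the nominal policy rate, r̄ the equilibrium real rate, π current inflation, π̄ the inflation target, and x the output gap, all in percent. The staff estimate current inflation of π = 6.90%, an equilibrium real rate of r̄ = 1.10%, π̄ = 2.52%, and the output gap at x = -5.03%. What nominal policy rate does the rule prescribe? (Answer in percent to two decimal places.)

5.99%

i = 1.10 + 6.90 + 1 × (6.90 − 2.52) + 1.27 × (-5.03)
   = 1.10 + 6.9 + 4.38 − 6.3881 = 5.99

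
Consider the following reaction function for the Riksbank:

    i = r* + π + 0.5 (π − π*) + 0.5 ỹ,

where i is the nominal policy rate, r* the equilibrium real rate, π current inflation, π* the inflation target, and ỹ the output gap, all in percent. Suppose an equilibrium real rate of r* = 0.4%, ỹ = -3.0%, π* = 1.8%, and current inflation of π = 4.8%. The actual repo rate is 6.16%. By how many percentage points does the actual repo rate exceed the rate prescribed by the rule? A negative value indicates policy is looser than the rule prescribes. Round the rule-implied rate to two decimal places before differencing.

0.96 pp

i = 0.4 + 4.8 + 0.5 × (4.8 − 1.8) + 0.5 × (-3.0)
   = 0.4 + 4.8 + 1.5 − 1.5 = 5.20
Deviation = 6.16 − 5.20 = 0.96 pp.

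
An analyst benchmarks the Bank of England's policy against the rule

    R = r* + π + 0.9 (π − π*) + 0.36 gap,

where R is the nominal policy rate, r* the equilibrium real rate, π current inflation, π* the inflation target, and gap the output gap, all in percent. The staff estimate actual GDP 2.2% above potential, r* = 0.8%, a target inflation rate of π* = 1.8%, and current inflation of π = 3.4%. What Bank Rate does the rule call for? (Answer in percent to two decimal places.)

Output 2.2% above potential → gap = 2.2.
R = 0.8 + 3.4 + 0.9 × (3.4 − 1.8) + 0.36 × 2.2
   = 0.8 + 3.4 + 1.44 + 0.792 = 6.43

6.43%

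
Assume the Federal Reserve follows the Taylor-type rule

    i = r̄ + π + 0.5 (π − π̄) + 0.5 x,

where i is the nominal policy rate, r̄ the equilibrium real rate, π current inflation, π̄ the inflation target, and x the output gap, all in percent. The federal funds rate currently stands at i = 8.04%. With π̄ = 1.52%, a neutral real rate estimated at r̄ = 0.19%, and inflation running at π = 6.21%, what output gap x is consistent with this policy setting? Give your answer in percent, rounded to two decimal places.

0.5 x = 8.04 − 0.19 − 6.21 − 0.5 × (6.21 − 1.52) = -0.705
x = -0.705 / 0.5 = -1.41

-1.41%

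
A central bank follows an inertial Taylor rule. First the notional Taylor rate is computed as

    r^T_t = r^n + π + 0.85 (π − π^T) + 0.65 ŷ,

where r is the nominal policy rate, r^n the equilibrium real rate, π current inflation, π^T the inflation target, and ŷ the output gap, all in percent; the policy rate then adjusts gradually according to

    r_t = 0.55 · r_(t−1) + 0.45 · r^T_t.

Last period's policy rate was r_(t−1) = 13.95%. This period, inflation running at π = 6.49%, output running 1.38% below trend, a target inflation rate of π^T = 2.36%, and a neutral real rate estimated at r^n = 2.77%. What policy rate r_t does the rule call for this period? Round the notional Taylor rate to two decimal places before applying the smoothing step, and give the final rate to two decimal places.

Output 1.38% below potential → ŷ = -1.38.
r^T_t = 2.77 + 6.49 + 0.85 × (6.49 − 2.36) + 0.65 × (-1.38)
   = 2.77 + 6.49 + 3.5105 − 0.897 = 11.87
r_t = 0.55 × 13.95 + 0.45 × 11.87 = 7.6725 + 5.3415 = 13.01

13.01%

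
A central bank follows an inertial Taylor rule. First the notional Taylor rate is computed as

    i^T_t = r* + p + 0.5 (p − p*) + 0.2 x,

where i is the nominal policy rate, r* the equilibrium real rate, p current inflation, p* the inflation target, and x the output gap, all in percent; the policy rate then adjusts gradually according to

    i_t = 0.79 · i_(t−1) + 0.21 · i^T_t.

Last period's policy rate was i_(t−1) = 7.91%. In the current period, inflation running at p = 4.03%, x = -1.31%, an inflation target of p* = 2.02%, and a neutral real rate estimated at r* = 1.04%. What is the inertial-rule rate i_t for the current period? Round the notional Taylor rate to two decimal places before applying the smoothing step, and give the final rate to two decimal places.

i^T_t = 1.04 + 4.03 + 0.5 × (4.03 − 2.02) + 0.2 × (-1.31)
   = 1.04 + 4.03 + 1.005 − 0.262 = 5.81
i_t = 0.79 × 7.91 + 0.21 × 5.81 = 6.2489 + 1.2201 = 7.47

7.47%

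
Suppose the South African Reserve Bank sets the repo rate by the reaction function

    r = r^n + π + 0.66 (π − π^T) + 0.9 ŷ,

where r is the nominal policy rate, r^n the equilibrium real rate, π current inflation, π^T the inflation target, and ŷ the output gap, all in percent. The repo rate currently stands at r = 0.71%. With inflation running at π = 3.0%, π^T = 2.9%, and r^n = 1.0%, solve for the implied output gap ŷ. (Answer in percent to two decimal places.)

0.9 ŷ = 0.71 − 1.0 − 3.0 − 0.66 × (3.0 − 2.9) = -3.356
ŷ = -3.356 / 0.9 = -3.73

-3.73%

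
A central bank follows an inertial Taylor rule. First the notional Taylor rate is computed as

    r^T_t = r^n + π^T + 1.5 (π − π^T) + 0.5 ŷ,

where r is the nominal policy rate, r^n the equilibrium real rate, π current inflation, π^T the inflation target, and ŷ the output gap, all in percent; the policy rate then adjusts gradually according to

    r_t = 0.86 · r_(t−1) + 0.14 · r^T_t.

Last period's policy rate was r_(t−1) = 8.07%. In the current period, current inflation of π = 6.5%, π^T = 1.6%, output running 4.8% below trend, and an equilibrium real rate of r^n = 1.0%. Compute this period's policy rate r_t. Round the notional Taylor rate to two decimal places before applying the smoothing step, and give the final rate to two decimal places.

Output 4.8% below potential → ŷ = -4.8.
r^T_t = 1.0 + 1.6 + 1.5 × (6.5 − 1.6) + 0.5 × (-4.8)
   = 1.0 + 1.6 + 7.35 − 2.4 = 7.55
r_t = 0.86 × 8.07 + 0.14 × 7.55 = 6.9402 + 1.057 = 8.00

8.00%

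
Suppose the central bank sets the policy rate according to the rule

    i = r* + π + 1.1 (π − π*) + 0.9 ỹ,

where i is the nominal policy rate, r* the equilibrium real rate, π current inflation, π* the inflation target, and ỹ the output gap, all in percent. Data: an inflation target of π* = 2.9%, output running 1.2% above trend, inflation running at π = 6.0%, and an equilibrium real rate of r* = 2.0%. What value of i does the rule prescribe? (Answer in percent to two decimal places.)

12.49%

Output 1.2% above potential → ỹ = 1.2.
i = 2.0 + 6.0 + 1.1 × (6.0 − 2.9) + 0.9 × 1.2
   = 2.0 + 6 + 3.41 + 1.08 = 12.49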